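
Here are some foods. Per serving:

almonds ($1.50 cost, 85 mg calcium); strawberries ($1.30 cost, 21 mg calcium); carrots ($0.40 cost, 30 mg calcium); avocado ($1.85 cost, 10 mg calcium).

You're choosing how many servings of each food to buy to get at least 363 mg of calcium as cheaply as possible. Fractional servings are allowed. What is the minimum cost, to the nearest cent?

Cost per mg of calcium: carrots $0.0133, almonds $0.0176, strawberries $0.0619, avocado $0.1850.
With no serving limits, use only carrots: 363 mg / 30 mg = 12.1 servings × $0.40 = $4.84.

$4.84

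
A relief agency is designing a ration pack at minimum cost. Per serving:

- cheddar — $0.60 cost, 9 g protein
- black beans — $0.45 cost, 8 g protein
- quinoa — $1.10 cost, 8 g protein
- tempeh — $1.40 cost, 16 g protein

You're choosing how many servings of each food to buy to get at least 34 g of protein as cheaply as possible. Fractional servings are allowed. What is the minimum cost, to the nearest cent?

Cost per g of protein: black beans $0.0563, cheddar $0.0667, tempeh $0.0875, quinoa $0.1375.
With no serving limits, use only black beans: 34 g / 8 g = 4.25 servings × $0.45 = $1.91.

$1.91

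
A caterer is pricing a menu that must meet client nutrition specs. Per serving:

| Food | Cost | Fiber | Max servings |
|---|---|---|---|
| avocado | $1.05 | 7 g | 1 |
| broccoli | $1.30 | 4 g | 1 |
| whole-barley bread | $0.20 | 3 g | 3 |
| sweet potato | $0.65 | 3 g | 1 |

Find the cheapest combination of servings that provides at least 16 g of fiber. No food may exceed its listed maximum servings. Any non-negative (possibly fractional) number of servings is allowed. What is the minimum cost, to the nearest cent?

Cost per g of fiber: whole-barley bread $0.0667, avocado $0.1500, sweet potato $0.2167, broccoli $0.3250.
Take 3 servings of whole-barley bread: +9.0 g fiber for $0.60 (total $0.60, still need 7.0 g).
Take 1 serving of avocado: +7.0 g fiber for $1.05 (total $1.65, still need 0.0 g).
Greedy by cheapest-per-g is optimal for a single linear constraint, so the minimum cost is $1.65.

$1.65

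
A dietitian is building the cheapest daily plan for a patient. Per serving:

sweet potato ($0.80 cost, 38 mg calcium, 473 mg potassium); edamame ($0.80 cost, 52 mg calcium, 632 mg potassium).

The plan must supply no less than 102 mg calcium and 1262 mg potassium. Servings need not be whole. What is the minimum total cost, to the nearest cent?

sweet potato only: max(102/38, 1262/473) = 2.684 servings → $2.15.
edamame only: max(102/52, 1262/632) = 1.997 servings → $1.60.
sweet potato + edamame with both tight: 2 servings and 0.5 servings → $2.00.
Cheapest feasible corner: $1.60.

$1.60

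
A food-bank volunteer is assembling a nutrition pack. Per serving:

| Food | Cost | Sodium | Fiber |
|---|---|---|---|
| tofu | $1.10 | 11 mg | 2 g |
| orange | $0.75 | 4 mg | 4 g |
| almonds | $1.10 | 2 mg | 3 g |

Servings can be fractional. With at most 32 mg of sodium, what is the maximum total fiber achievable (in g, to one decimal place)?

48.0 g

Fiber per mg sodium: almonds 1.5, orange 1, tofu 0.1818.
With no serving limits, spend the whole sodium allowance on almonds: 32 mg / 2 mg × 3 g = 48.0 g.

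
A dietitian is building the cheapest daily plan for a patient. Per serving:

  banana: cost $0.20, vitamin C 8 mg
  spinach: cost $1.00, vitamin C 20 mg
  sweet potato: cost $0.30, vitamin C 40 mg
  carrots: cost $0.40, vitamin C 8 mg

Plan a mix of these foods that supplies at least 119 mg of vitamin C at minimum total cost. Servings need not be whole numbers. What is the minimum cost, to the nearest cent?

$0.89

Cost per mg of vitamin C: sweet potato $0.0075, banana $0.0250, spinach $0.0500, carrots $0.0500.
With no serving limits, use only sweet potato: 119 mg / 40 mg = 2.975 servings × $0.30 = $0.89.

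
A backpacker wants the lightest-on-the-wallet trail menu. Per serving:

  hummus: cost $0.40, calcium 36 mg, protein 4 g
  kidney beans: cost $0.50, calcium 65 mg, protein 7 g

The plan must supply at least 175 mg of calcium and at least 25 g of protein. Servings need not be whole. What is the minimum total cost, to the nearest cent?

Compare the cost at each extreme point of the feasible region.
hummus only: max(175/36, 25/4) = 6.25 servings → $2.50.
kidney beans only: max(175/65, 25/7) = 3.571 servings → $1.79.
hummus + kidney beans: the both-tight solution has a negative serving — not a feasible corner.
The minimum over all feasible corners is $1.79.

$1.79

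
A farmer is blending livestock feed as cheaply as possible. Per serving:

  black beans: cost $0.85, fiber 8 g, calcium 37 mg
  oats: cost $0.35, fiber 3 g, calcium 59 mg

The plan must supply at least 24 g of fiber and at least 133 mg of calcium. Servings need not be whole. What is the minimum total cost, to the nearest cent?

$2.57

Two binding constraints pin down two serving amounts, so the optimal mix uses at most two foods. The candidates are each food alone (scaled to the tighter of fiber/calcium) and each pair with both constraints tight.
black beans only: max(24/8, 133/37) = 3.595 servings → $3.06.
oats only: max(24/3, 133/59) = 8 servings → $2.80.
black beans + oats with both tight: 2.817 servings and 0.4875 servings → $2.57.
The minimum over all feasible corners is $2.57.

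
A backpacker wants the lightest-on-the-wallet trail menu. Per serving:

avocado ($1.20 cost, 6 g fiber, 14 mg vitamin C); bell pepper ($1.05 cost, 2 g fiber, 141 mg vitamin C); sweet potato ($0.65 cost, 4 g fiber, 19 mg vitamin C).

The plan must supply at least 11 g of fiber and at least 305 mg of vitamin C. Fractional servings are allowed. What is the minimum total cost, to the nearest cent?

Check every corner: each single food scaled to meet both minima, and each pair solved so both constraints bind.
avocado only: max(11/6, 305/14) = 21.79 servings → $26.14.
bell pepper only: max(11/2, 305/141) = 5.5 servings → $5.78.
sweet potato only: max(11/4, 305/19) = 16.05 servings → $10.43.
avocado + bell pepper with both tight: 1.15 servings and 2.049 servings → $3.53.
avocado + sweet potato with both targets exact would need a negative amount; discard.
bell pepper + sweet potato with both tight: 1.922 servings and 1.789 servings → $3.18.
The minimum over all feasible corners is $3.18.

$3.18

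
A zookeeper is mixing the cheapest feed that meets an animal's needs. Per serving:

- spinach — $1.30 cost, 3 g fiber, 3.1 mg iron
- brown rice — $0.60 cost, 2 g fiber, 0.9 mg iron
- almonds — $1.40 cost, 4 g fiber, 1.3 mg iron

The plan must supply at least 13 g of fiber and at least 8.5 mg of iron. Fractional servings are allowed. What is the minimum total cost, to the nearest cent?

Minimising a linear cost over {fiber ≥ 13, iron ≥ 8.5, servings ≥ 0} — the optimum is at a vertex, using one or two foods.
spinach only: max(13/3, 8.5/3.1) = 4.333 servings → $5.63.
brown rice only: max(13/2, 8.5/0.9) = 9.444 servings → $5.67.
almonds only: max(13/4, 8.5/1.3) = 6.538 servings → $9.15.
spinach + brown rice with both tight: 1.514 servings and 4.229 servings → $4.51.
spinach + almonds with both tight: 2.012 servings and 1.741 servings → $5.05.
brown rice + almonds: the both-tight solution has a negative serving — not a feasible corner.
So the least-cost plan costs $4.51.

$4.51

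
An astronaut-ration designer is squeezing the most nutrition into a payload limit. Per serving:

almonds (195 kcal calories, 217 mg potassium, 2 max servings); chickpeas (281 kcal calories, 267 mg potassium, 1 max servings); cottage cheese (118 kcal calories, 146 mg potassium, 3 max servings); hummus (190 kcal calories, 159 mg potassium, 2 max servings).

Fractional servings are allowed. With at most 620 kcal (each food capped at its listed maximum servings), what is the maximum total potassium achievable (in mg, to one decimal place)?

734.0 mg

Potassium per kcal: cottage cheese 1.237, almonds 1.113, chickpeas 0.9502, hummus 0.8368.
Take 3 servings of cottage cheese: uses 354 kcal, +438.0 mg potassium (running total 438.0 mg).
Take 1.364 servings of almonds: uses 266 kcal, +296.0 mg potassium (running total 734.0 mg).
Greedy by best ratio exhausts the calories allowance optimally: 734.0 mg.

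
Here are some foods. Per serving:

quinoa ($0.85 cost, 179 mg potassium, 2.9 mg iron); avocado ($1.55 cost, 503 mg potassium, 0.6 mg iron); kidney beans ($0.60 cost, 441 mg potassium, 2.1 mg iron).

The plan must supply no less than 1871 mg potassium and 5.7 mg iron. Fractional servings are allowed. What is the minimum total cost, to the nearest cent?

$2.55

Two binding constraints pin down two serving amounts, so the optimal mix uses at most two foods. The candidates are each food alone (scaled to the tighter of potassium/iron) and each pair with both constraints tight.
quinoa only: max(1871/179, 5.7/2.9) = 10.45 servings → $8.88.
avocado only: max(1871/503, 5.7/0.6) = 9.5 servings → $14.72.
kidney beans only: max(1871/441, 5.7/2.1) = 4.243 servings → $2.55.
quinoa + avocado with both tight: 1.291 servings and 3.26 servings → $6.15.
quinoa + kidney beans: the both-tight solution has a negative serving — not a feasible corner.
avocado + kidney beans with both tight: 1.788 servings and 2.203 servings → $4.09.
Cheapest feasible corner: $2.55.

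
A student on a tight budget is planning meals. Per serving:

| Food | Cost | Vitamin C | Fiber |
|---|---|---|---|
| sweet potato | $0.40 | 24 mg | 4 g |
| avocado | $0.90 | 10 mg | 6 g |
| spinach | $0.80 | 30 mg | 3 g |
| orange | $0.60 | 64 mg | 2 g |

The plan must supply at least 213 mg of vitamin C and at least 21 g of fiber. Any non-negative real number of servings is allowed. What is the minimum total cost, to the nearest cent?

$2.77

An LP optimum is at a vertex; with two nutrient constraints at most two foods are used. Check each candidate.
sweet potato only: max(213/24, 21/4) = 8.875 servings → $3.55.
avocado only: max(213/10, 21/6) = 21.3 servings → $19.17.
spinach only: max(213/30, 21/3) = 7.1 servings → $5.68.
orange only: max(213/64, 21/2) = 10.5 servings → $6.30.
sweet potato + avocado with both targets exact would need a negative amount; discard.
sweet potato + spinach with both targets exact would need a negative amount; discard.
sweet potato + orange with both tight: 4.413 servings and 1.673 servings → $2.77.
avocado + spinach: intersection lies outside the first quadrant.
avocado + orange with both tight: 2.522 servings and 2.934 servings → $4.03.
spinach + orange with both tight: 6.955 servings and 0.06818 servings → $5.60.
So the least-cost plan costs $2.77.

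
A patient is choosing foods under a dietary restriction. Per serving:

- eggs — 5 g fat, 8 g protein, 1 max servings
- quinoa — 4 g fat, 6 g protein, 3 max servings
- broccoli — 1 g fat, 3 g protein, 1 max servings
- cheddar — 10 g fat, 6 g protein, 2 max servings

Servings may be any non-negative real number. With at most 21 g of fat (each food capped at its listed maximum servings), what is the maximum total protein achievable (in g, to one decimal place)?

Protein per g fat: broccoli 3, eggs 1.6, quinoa 1.5, cheddar 0.6.
Take 1 serving of broccoli: uses 1 g fat, +3.0 g protein (running total 3.0 g).
Take 1 serving of eggs: uses 5 g fat, +8.0 g protein (running total 11.0 g).
Take 3 servings of quinoa: uses 12 g fat, +18.0 g protein (running total 29.0 g).
Take 0.3 servings of cheddar: uses 3 g fat, +1.8 g protein (running total 30.8 g).
Filling greedily by protein-per-g fat is optimal for one linear limit, giving 30.8 g.

30.8 g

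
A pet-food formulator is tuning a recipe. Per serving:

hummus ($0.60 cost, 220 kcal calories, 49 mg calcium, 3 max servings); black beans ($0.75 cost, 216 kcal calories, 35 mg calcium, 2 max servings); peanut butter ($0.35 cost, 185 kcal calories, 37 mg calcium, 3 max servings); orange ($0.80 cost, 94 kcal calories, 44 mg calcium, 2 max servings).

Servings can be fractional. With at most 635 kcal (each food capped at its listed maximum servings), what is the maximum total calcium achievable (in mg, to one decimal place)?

Calcium per kcal: orange 0.4681, hummus 0.2227, peanut butter 0.2, black beans 0.162.
Take 2 servings of orange: uses 188 kcal, +88.0 mg calcium (running total 88.0 mg).
Take 2.032 servings of hummus: uses 447 kcal, +99.6 mg calcium (running total 187.6 mg).
Filling greedily by calcium-per-kcal is optimal for one linear limit, giving 187.6 mg.

187.6 mg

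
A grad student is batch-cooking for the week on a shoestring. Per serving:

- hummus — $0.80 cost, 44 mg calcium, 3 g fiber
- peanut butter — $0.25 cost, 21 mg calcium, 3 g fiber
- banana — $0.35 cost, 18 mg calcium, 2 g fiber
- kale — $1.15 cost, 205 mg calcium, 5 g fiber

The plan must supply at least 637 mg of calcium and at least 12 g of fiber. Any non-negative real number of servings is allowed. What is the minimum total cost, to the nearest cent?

$3.57

Compare the cost at each extreme point of the feasible region.
hummus only: max(637/44, 12/3) = 14.48 servings → $11.58.
peanut butter only: max(637/21, 12/3) = 30.33 servings → $7.58.
banana only: max(637/18, 12/2) = 35.39 servings → $12.39.
kale only: max(637/205, 12/5) = 3.107 servings → $3.57.
hummus + peanut butter with both targets exact would need a negative amount; discard.
hummus + banana: intersection lies outside the first quadrant.
hummus + kale: the both-tight solution has a negative serving — not a feasible corner.
peanut butter + banana: intersection lies outside the first quadrant.
peanut butter + kale: intersection lies outside the first quadrant.
banana + kale: intersection lies outside the first quadrant.
The minimum over all feasible corners is $3.57.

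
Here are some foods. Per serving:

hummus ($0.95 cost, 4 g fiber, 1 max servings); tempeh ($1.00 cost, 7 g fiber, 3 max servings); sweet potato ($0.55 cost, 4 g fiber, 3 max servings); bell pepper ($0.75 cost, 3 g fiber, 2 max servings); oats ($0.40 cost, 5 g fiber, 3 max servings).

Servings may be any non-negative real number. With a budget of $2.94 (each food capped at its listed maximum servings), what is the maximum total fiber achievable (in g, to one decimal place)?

Fiber per dollar: oats 12.5, sweet potato 7.273, tempeh 7, hummus 4.211, bell pepper 4.
Take 3 servings of oats: spends $1.20, +15.0 g fiber (running total 15.0 g).
Take 3 servings of sweet potato: spends $1.65, +12.0 g fiber (running total 27.0 g).
Take 0.09 servings of tempeh: spends $0.09, +0.6 g fiber (running total 27.6 g).
Filling greedily by fiber-per-dollar is optimal for one linear limit, giving 27.6 g.

27.6 g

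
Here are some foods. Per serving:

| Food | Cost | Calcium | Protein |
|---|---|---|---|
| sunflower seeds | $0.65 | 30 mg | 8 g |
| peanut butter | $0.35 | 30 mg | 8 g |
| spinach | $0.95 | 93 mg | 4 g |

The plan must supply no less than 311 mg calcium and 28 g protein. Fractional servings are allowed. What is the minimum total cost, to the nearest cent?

$3.27

A basic optimal solution has at most two foods positive. Try each food alone and each pair with both targets met exactly.
sunflower seeds only: max(311/30, 28/8) = 10.37 servings → $6.74.
peanut butter only: max(311/30, 28/8) = 10.37 servings → $3.63.
spinach only: max(311/93, 28/4) = 7 servings → $6.65.
sunflower seeds + peanut butter (both tight): parallel constraints — no distinct corner.
sunflower seeds + spinach with both tight: 2.179 servings and 2.641 servings → $3.93.
peanut butter + spinach with both tight: 2.179 servings and 2.641 servings → $3.27.
The minimum over all feasible corners is $3.27.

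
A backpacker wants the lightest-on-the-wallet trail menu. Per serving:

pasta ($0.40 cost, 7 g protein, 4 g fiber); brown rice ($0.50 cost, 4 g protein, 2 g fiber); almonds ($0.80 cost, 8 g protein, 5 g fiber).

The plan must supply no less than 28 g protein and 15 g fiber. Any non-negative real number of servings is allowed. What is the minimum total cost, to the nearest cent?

With two linear requirements the optimum uses one or two foods; enumerate the corners.
pasta only: max(28/7, 15/4) = 4 servings → $1.60.
brown rice only: max(28/4, 15/2) = 7.5 servings → $3.75.
almonds only: max(28/8, 15/5) = 3.5 servings → $2.80.
pasta + brown rice with both tight: 2 servings and 3.5 servings → $2.55.
pasta + almonds: intersection lies outside the first quadrant.
brown rice + almonds with both tight: 5 servings and 1 serving → $3.30.
So the least-cost plan costs $1.60.

$1.60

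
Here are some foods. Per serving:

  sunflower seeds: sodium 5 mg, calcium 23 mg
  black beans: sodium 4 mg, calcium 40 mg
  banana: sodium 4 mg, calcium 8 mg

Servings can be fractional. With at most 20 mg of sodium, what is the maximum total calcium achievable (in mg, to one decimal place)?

Calcium per mg sodium: black beans 10, sunflower seeds 4.6, banana 2.
With no serving limits, spend the whole sodium allowance on black beans: 20 mg / 4 mg × 40 mg = 200.0 mg.

200.0 mg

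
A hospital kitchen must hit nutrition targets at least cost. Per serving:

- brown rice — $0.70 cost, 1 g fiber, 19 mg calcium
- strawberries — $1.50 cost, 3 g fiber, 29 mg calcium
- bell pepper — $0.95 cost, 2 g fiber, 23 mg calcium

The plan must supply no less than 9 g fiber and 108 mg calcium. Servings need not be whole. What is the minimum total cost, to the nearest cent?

With two linear requirements the optimum uses one or two foods; enumerate the corners.
brown rice only: max(9/1, 108/19) = 9 servings → $6.30.
strawberries only: max(9/3, 108/29) = 3.724 servings → $5.59.
bell pepper only: max(9/2, 108/23) = 4.696 servings → $4.46.
brown rice + strawberries with both tight: 2.25 servings and 2.25 servings → $4.95.
brown rice + bell pepper with both tight: 0.6 servings and 4.2 servings → $4.41.
strawberries + bell pepper: the both-tight solution has a negative serving — not a feasible corner.
Cheapest feasible corner: $4.41.

$4.41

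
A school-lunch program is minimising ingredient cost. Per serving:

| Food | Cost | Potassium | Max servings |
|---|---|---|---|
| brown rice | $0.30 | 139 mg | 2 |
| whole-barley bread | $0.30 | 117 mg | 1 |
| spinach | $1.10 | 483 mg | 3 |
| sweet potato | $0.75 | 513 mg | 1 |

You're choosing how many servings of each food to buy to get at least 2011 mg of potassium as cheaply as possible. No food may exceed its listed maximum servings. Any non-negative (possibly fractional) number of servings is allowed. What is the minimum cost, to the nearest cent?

Cost per mg of potassium: sweet potato $0.0015, brown rice $0.0022, spinach $0.0023, whole-barley bread $0.0026.
Take 1 serving of sweet potato: +513.0 mg potassium for $0.75 (total $0.75, still need 1498.0 mg).
Take 2 servings of brown rice: +278.0 mg potassium for $0.60 (total $1.35, still need 1220.0 mg).
Take 2.526 servings of spinach: +1220.0 mg potassium for $2.78 (total $4.13, still need 0.0 mg).
Filling from the cheapest source first is optimal under one linear minimum: $4.13.

$4.13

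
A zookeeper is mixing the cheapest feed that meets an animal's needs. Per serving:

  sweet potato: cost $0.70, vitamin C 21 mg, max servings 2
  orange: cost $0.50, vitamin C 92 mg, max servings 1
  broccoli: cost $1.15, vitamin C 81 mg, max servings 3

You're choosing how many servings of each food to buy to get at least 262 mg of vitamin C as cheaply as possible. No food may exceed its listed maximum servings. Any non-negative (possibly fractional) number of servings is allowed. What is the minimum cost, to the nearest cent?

Cost per mg of vitamin C: orange $0.0054, broccoli $0.0142, sweet potato $0.0333.
Take 1 serving of orange: +92.0 mg vitamin C for $0.50 (total $0.50, still need 170.0 mg).
Take 2.099 servings of broccoli: +170.0 mg vitamin C for $2.41 (total $2.91, still need 0.0 mg).
Filling from the cheapest source first is optimal under one linear minimum: $2.91.

$2.91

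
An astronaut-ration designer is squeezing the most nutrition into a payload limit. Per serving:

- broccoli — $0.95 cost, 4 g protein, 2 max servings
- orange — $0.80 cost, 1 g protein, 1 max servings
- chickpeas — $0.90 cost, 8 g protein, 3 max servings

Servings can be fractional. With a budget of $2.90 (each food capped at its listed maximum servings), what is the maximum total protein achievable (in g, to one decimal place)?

Protein per dollar: chickpeas 8.889, broccoli 4.211, orange 1.25.
Take 3 servings of chickpeas: spends $2.70, +24.0 g protein (running total 24.0 g).
Take 0.2105 servings of broccoli: spends $0.20, +0.8 g protein (running total 24.8 g).
Greedy by best ratio exhausts the cost allowance optimally: 24.8 g.

24.8 g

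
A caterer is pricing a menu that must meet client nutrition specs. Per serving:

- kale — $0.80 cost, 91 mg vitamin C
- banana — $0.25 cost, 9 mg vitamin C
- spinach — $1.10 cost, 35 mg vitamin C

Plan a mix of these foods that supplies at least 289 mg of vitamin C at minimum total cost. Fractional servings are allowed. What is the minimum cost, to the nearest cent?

$2.54

Cost per mg of vitamin C: kale $0.0088, banana $0.0278, spinach $0.0314.
With no serving limits, use only kale: 289 mg / 91 mg = 3.176 servings × $0.80 = $2.54.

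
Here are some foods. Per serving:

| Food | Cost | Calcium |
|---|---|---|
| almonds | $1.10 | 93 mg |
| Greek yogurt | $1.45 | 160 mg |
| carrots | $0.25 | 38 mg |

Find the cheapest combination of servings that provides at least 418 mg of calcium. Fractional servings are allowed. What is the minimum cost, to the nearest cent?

Cost per mg of calcium: carrots $0.0066, Greek yogurt $0.0091, almonds $0.0118.
With no serving limits, use only carrots: 418 mg / 38 mg = 11 servings × $0.25 = $2.75.

$2.75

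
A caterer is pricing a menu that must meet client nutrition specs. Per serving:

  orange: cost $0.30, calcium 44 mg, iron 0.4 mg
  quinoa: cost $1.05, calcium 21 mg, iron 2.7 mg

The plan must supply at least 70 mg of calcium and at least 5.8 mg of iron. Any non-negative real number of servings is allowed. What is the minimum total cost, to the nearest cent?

$2.34

With two linear requirements the optimum uses one or two foods; enumerate the corners.
orange only: max(70/44, 5.8/0.4) = 14.5 servings → $4.35.
quinoa only: max(70/21, 5.8/2.7) = 3.333 servings → $3.50.
orange + quinoa with both tight: 0.6087 servings and 2.058 servings → $2.34.
Cheapest feasible corner: $2.34.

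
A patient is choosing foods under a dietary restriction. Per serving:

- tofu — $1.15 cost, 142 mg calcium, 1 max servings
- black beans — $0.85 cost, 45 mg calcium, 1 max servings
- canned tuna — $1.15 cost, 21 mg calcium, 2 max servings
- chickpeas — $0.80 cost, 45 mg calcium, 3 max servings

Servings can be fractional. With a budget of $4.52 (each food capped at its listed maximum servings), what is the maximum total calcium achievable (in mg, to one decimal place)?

Calcium per dollar: tofu 123.5, chickpeas 56.25, black beans 52.94, canned tuna 18.26.
Take 1 serving of tofu: spends $1.15, +142.0 mg calcium (running total 142.0 mg).
Take 3 servings of chickpeas: spends $2.40, +135.0 mg calcium (running total 277.0 mg).
Take 1 serving of black beans: spends $0.85, +45.0 mg calcium (running total 322.0 mg).
Take 0.1043 servings of canned tuna: spends $0.12, +2.2 mg calcium (running total 324.2 mg).
Filling greedily by calcium-per-dollar is optimal for one linear limit, giving 324.2 mg.

324.2 mg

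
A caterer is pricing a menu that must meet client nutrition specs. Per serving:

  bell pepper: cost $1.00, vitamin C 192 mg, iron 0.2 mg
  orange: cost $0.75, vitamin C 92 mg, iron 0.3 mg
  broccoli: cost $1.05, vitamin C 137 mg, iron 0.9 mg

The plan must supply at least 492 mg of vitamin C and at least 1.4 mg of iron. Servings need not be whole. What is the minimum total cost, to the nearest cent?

Two binding constraints pin down two serving amounts, so the optimal mix uses at most two foods. The candidates are each food alone (scaled to the tighter of vitamin C/iron) and each pair with both constraints tight.
bell pepper only: max(492/192, 1.4/0.2) = 7 servings → $7.00.
orange only: max(492/92, 1.4/0.3) = 5.348 servings → $4.01.
broccoli only: max(492/137, 1.4/0.9) = 3.591 servings → $3.77.
bell pepper + orange with both tight: 0.4796 servings and 4.347 servings → $3.74.
bell pepper + broccoli with both tight: 1.726 servings and 1.172 servings → $2.96.
orange + broccoli with both targets exact would need a negative amount; discard.
The minimum over all feasible corners is $2.96.

$2.96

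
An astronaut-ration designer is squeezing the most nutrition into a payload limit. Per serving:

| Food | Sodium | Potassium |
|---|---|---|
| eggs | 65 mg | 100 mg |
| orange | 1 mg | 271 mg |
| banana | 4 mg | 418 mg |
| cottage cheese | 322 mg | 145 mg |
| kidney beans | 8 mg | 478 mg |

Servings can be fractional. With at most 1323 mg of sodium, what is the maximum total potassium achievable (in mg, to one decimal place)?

Potassium per mg sodium: orange 271, banana 104.5, kidney beans 59.75, eggs 1.538, cottage cheese 0.4503.
With no serving limits, spend the whole sodium allowance on orange: 1323 mg / 1 mg × 271 mg = 358533.0 mg.

358533.0 mg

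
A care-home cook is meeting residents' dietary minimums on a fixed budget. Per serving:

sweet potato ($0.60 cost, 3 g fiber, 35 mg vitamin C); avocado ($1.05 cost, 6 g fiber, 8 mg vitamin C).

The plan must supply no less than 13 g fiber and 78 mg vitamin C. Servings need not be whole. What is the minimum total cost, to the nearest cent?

The cheapest plan sits at a corner of the feasible region — with two constraints it uses at most two foods.
sweet potato only: max(13/3, 78/35) = 4.333 servings → $2.60.
avocado only: max(13/6, 78/8) = 9.75 servings → $10.24.
sweet potato + avocado with both tight: 1.957 servings and 1.188 servings → $2.42.
The minimum over all feasible corners is $2.42.

$2.42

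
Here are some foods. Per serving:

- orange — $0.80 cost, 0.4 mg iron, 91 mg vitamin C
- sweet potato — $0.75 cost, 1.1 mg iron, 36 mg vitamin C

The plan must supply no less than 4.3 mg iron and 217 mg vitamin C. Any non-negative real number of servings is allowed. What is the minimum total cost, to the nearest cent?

$3.45

This is a tiny linear program; its minimum lies at a vertex of the feasible set. List the vertices and price them.
orange only: max(4.3/0.4, 217/91) = 10.75 servings → $8.60.
sweet potato only: max(4.3/1.1, 217/36) = 6.028 servings → $4.52.
orange + sweet potato with both tight: 0.979 servings and 3.553 servings → $3.45.
So the least-cost plan costs $3.45.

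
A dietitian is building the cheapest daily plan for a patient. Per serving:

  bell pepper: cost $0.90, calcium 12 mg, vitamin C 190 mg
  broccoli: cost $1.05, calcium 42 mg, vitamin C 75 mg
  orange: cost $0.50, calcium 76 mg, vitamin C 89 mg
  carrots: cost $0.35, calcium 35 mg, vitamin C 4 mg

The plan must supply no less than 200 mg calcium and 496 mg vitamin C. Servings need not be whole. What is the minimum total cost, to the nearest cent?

An LP optimum is at a vertex; with two nutrient constraints at most two foods are used. Check each candidate.
bell pepper only: max(200/12, 496/190) = 16.67 servings → $15.00.
broccoli only: max(200/42, 496/75) = 6.613 servings → $6.94.
orange only: max(200/76, 496/89) = 5.573 servings → $2.79.
carrots only: max(200/35, 496/4) = 124 servings → $43.40.
bell pepper + broccoli with both tight: 0.8237 servings and 4.527 servings → $5.49.
bell pepper + orange with both tight: 1.488 servings and 2.397 servings → $2.54.
bell pepper + carrots with both tight: 2.508 servings and 4.854 servings → $3.96.
broccoli + orange: intersection lies outside the first quadrant.
broccoli + carrots with both targets exact would need a negative amount; discard.
orange + carrots: the both-tight solution has a negative serving — not a feasible corner.
The minimum over all feasible corners is $2.54.

$2.54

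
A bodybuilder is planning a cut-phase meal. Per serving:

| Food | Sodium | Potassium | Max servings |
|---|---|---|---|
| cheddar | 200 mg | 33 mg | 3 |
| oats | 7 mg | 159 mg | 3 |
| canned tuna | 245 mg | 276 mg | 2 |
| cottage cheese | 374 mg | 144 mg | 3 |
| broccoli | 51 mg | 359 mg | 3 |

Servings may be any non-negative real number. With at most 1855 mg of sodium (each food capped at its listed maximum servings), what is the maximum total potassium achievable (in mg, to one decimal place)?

Potassium per mg sodium: oats 22.71, broccoli 7.039, canned tuna 1.127, cottage cheese 0.385, cheddar 0.165.
Take 3 servings of oats: uses 21 mg sodium, +477.0 mg potassium (running total 477.0 mg).
Take 3 servings of broccoli: uses 153 mg sodium, +1077.0 mg potassium (running total 1554.0 mg).
Take 2 servings of canned tuna: uses 490 mg sodium, +552.0 mg potassium (running total 2106.0 mg).
Take 3 servings of cottage cheese: uses 1122 mg sodium, +432.0 mg potassium (running total 2538.0 mg).
Take 0.345 servings of cheddar: uses 69 mg sodium, +11.4 mg potassium (running total 2549.4 mg).
Greedy by best ratio exhausts the sodium allowance optimally: 2549.4 mg.

2549.4 mg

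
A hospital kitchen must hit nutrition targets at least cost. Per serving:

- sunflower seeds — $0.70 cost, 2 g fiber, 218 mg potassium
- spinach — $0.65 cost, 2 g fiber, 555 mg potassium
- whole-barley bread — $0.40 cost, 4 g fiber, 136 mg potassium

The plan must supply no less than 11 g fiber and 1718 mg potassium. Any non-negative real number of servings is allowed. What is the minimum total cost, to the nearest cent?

$2.34

An LP optimum is at a vertex; with two nutrient constraints at most two foods are used. Check each candidate.
sunflower seeds only: max(11/2, 1718/218) = 7.881 servings → $5.52.
spinach only: max(11/2, 1718/555) = 5.5 servings → $3.58.
whole-barley bread only: max(11/4, 1718/136) = 12.63 servings → $5.05.
sunflower seeds + spinach with both tight: 3.96 servings and 1.54 servings → $3.77.
sunflower seeds + whole-barley bread: the both-tight solution has a negative serving — not a feasible corner.
spinach + whole-barley bread with both tight: 2.76 servings and 1.37 servings → $2.34.
So the least-cost plan costs $2.34.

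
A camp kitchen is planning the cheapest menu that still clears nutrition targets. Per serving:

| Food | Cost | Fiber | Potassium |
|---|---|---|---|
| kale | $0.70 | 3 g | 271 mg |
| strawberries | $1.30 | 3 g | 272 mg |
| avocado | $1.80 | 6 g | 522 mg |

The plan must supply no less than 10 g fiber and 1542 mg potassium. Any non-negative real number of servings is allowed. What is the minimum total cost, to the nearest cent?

$3.98

For a min-cost LP with two ≥-constraints, a basic feasible solution has at most two positive variables.
kale only: max(10/3, 1542/271) = 5.69 servings → $3.98.
strawberries only: max(10/3, 1542/272) = 5.669 servings → $7.37.
avocado only: max(10/6, 1542/522) = 2.954 servings → $5.32.
kale + strawberries: intersection lies outside the first quadrant.
kale + avocado: the both-tight solution has a negative serving — not a feasible corner.
strawberries + avocado: the both-tight solution has a negative serving — not a feasible corner.
The minimum over all feasible corners is $3.98.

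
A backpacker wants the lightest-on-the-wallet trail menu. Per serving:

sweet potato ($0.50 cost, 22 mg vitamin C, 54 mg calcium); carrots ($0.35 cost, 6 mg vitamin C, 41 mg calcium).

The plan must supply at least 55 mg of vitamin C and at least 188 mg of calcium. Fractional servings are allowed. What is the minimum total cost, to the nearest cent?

$1.68

sweet potato only: max(55/22, 188/54) = 3.481 servings → $1.74.
carrots only: max(55/6, 188/41) = 9.167 servings → $3.21.
sweet potato + carrots with both tight: 1.95 servings and 2.017 servings → $1.68.
Cheapest feasible corner: $1.68.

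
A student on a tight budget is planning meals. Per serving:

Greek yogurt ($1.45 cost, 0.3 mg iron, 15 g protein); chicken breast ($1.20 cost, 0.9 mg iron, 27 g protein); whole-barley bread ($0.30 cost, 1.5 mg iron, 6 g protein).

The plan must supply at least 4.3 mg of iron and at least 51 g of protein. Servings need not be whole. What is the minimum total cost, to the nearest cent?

$2.33

Compare the cost at each extreme point of the feasible region.
Greek yogurt only: max(4.3/0.3, 51/15) = 14.33 servings → $20.78.
chicken breast only: max(4.3/0.9, 51/27) = 4.778 servings → $5.73.
whole-barley bread only: max(4.3/1.5, 51/6) = 8.5 servings → $2.55.
Greek yogurt + chicken breast with both targets exact would need a negative amount; discard.
Greek yogurt + whole-barley bread with both tight: 2.449 servings and 2.377 servings → $4.26.
chicken breast + whole-barley bread with both tight: 1.444 servings and 2 servings → $2.33.
So the least-cost plan costs $2.33.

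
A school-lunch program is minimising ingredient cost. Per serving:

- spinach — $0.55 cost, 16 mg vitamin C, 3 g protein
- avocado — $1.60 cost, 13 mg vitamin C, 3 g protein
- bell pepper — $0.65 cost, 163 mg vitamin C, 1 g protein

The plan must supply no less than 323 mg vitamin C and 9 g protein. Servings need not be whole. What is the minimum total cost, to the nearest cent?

$2.46

For a min-cost LP with two ≥-constraints, a basic feasible solution has at most two positive variables.
spinach only: max(323/16, 9/3) = 20.19 servings → $11.10.
avocado only: max(323/13, 9/3) = 24.85 servings → $39.75.
bell pepper only: max(323/163, 9/1) = 9 servings → $5.85.
spinach + avocado: the both-tight solution has a negative serving — not a feasible corner.
spinach + bell pepper with both tight: 2.419 servings and 1.744 servings → $2.46.
avocado + bell pepper with both tight: 2.403 servings and 1.79 servings → $5.01.
The minimum over all feasible corners is $2.46.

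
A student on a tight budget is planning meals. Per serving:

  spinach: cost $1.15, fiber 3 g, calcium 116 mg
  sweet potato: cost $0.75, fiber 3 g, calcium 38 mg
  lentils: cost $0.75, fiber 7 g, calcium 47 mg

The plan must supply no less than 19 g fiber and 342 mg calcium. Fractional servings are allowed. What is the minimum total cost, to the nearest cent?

This is a tiny linear program; its minimum lies at a vertex of the feasible set. List the vertices and price them.
spinach only: max(19/3, 342/116) = 6.333 servings → $7.28.
sweet potato only: max(19/3, 342/38) = 9 servings → $6.75.
lentils only: max(19/7, 342/47) = 7.277 servings → $5.46.
spinach + sweet potato with both tight: 1.299 servings and 5.034 servings → $5.27.
spinach + lentils with both tight: 2.237 servings and 1.756 servings → $3.89.
sweet potato + lentils with both targets exact would need a negative amount; discard.
The minimum over all feasible corners is $3.89.

$3.89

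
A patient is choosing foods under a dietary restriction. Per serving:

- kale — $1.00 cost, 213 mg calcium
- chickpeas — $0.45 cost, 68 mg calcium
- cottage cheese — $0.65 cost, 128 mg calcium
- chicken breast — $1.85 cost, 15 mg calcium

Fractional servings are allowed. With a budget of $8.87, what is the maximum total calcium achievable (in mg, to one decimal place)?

1889.3 mg

Calcium per dollar: kale 213, cottage cheese 196.9, chickpeas 151.1, chicken breast 8.108.
With no serving limits, spend the whole cost allowance on kale: $8.87 / $1.00 × 213 mg = 1889.3 mg.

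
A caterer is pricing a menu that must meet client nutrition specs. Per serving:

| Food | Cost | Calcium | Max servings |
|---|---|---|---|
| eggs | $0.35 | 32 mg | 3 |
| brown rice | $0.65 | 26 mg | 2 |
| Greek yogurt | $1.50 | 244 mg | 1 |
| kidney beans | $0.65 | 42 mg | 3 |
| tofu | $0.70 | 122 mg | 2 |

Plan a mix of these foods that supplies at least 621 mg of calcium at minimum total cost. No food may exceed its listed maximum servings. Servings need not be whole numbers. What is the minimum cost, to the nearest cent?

$4.52

Cost per mg of calcium: tofu $0.0057, Greek yogurt $0.0061, eggs $0.0109, kidney beans $0.0155, brown rice $0.0250.
Take 2 servings of tofu: +244.0 mg calcium for $1.40 (total $1.40, still need 377.0 mg).
Take 1 serving of Greek yogurt: +244.0 mg calcium for $1.50 (total $2.90, still need 133.0 mg).
Take 3 servings of eggs: +96.0 mg calcium for $1.05 (total $3.95, still need 37.0 mg).
Take 0.881 servings of kidney beans: +37.0 mg calcium for $0.57 (total $4.52, still need 0.0 mg).
Filling from the cheapest source first is optimal under one linear minimum: $4.52.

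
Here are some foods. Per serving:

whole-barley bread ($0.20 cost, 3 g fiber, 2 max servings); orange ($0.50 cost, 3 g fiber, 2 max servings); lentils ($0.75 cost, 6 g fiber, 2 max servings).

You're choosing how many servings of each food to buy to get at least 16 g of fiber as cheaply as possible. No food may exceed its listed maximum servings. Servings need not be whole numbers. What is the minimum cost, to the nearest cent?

$1.65

Cost per g of fiber: whole-barley bread $0.0667, lentils $0.1250, orange $0.1667.
Take 2 servings of whole-barley bread: +6.0 g fiber for $0.40 (total $0.40, still need 10.0 g).
Take 1.667 servings of lentils: +10.0 g fiber for $1.25 (total $1.65, still need 0.0 g).
Filling from the cheapest source first is optimal under one linear minimum: $1.65.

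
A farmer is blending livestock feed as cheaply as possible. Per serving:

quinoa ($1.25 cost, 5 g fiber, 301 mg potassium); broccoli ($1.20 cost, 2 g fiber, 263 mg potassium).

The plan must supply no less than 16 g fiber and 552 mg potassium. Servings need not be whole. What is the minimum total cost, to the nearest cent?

$4.00

At the optimum either one food covers both requirements or two foods hit both targets exactly; no other combination can be cheaper.
quinoa only: max(16/5, 552/301) = 3.2 servings → $4.00.
broccoli only: max(16/2, 552/263) = 8 servings → $9.60.
quinoa + broccoli with both targets exact would need a negative amount; discard.
So the least-cost plan costs $4.00.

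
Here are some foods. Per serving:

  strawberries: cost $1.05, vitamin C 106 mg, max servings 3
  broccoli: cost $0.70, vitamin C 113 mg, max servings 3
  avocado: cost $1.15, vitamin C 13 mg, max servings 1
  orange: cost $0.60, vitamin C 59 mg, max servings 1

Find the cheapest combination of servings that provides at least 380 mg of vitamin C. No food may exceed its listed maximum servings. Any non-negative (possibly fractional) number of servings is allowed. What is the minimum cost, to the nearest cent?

Cost per mg of vitamin C: broccoli $0.0062, strawberries $0.0099, orange $0.0102, avocado $0.0885.
Take 3 servings of broccoli: +339.0 mg vitamin C for $2.10 (total $2.10, still need 41.0 mg).
Take 0.3868 servings of strawberries: +41.0 mg vitamin C for $0.41 (total $2.51, still need 0.0 mg).
Filling from the cheapest source first is optimal under one linear minimum: $2.51.

$2.51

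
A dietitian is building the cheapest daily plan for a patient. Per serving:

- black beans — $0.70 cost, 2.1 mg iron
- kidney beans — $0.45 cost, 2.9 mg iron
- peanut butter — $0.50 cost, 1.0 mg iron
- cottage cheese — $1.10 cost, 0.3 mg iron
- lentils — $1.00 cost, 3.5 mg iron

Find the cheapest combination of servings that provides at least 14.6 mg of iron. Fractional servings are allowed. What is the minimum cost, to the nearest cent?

$2.27

Cost per mg of iron: kidney beans $0.1552, lentils $0.2857, black beans $0.3333, peanut butter $0.5000, cottage cheese $3.6667.
With no serving limits, use only kidney beans: 14.6 mg / 2.9 mg = 5.034 servings × $0.45 = $2.27.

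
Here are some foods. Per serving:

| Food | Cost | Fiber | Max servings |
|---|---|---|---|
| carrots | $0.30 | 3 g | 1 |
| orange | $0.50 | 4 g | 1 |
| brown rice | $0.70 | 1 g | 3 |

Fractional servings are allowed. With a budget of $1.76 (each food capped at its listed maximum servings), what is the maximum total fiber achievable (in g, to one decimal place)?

8.4 g

Fiber per dollar: carrots 10, orange 8, brown rice 1.429.
Take 1 serving of carrots: spends $0.30, +3.0 g fiber (running total 3.0 g).
Take 1 serving of orange: spends $0.50, +4.0 g fiber (running total 7.0 g).
Take 1.371 servings of brown rice: spends $0.96, +1.4 g fiber (running total 8.4 g).
Filling greedily by fiber-per-dollar is optimal for one linear limit, giving 8.4 g.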